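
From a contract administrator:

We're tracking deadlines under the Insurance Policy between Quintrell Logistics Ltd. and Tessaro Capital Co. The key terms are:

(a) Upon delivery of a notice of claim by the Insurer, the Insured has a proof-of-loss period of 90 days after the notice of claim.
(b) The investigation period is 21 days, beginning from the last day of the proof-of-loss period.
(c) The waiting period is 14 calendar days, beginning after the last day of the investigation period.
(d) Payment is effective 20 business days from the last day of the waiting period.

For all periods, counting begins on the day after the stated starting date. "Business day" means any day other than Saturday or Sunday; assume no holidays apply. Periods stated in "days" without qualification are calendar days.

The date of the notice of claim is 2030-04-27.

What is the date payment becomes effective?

The last day of the proof-of-loss period: 90 calendar days after 2030-04-27 is 2030-07-26.
The last day of the investigation period: 21 calendar days after 2030-07-26 is 2030-08-16.
The last day of the waiting period: 14 calendar days after 2030-08-16 is 2030-08-30.
From Friday, 2030-08-30, 20 business days (Sep 2, Sep 3, Sep 4, Sep 5, …, Sep 25, Sep 26, Sep 27, skipping weekends) brings us to Friday, 2030-09-27, which is the date payment becomes effective.

2030-09-27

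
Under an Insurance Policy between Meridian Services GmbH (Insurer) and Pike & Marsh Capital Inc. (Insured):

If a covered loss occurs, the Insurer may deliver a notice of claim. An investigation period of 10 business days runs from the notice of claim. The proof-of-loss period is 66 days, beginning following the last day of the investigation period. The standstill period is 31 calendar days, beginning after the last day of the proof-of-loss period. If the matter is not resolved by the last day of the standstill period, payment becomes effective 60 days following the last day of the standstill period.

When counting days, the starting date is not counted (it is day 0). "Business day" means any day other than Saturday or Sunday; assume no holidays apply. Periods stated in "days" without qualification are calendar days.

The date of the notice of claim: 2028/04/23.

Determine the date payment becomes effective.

2028/10/09

The last day of the investigation period: 10 business days after Sunday, 2028/04/23, skipping weekends — Apr 24, Apr 25, Apr 26, Apr 27, Apr 28, May 1, May 2, May 3, May 4, May 5 — lands on Friday, 2028/05/05.
The last day of the proof-of-loss period: 66 calendar days after 2028/05/05 is 2028/07/10.
The last day of the standstill period: 31 calendar days after 2028/07/10 is 2028/08/10.
Adding 60 calendar days to 2028/08/10 gives 2028/10/09, which is the date payment becomes effective.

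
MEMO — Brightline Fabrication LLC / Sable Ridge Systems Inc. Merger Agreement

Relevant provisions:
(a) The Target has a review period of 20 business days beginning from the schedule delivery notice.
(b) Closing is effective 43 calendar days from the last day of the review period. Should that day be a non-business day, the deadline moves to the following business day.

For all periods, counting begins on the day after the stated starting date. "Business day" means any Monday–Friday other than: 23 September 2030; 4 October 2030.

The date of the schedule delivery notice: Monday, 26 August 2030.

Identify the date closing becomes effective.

6 November 2030

From Monday, 26 August 2030, 20 business days (Aug 27, Aug 28, Aug 29, Aug 30, …, Sep 19, Sep 20, Sep 24, skipping weekends and the listed holiday on Sep 23) brings us to Tuesday, 24 September 2030, which is the last day of the review period.
The date closing becomes effective: 43 calendar days after 24 September 2030 is 6 November 2030. 6 November 2030 is a Wednesday and is not a listed holiday, so no roll-forward applies.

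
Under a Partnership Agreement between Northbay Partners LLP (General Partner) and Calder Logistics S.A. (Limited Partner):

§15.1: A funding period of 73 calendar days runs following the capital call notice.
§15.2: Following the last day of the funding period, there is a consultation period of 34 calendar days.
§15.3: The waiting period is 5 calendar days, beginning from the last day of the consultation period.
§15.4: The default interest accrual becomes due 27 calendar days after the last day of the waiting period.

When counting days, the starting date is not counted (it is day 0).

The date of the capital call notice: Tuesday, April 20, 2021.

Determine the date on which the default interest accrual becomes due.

September 6, 2021

The last day of the funding period: April 20, 2021 + 73 days = July 2, 2021.
The last day of the consultation period: July 2, 2021 + 34 days = August 5, 2021.
Adding 5 calendar days to August 5, 2021 gives August 10, 2021, which is the last day of the waiting period.
The date on which the default interest accrual becomes due: August 10, 2021 + 27 days = September 6, 2021.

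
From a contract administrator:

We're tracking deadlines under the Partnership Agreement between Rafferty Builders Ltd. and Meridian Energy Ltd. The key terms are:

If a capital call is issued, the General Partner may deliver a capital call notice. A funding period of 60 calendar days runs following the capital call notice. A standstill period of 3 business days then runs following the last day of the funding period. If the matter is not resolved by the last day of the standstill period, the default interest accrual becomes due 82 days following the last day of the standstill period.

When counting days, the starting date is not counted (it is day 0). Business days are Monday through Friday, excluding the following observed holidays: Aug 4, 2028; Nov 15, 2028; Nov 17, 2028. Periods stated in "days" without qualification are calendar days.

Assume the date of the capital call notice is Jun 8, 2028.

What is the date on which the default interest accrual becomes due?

Oct 31, 2028

Adding 60 calendar days to Jun 8, 2028 gives Aug 7, 2028, which is the last day of the funding period.
From Monday, Aug 7, 2028, 3 business days (Aug 8, Aug 9, Aug 10, skipping weekends) brings us to Thursday, Aug 10, 2028, which is the last day of the standstill period.
Adding 82 calendar days to Aug 10, 2028 gives Oct 31, 2028, which is the date on which the default interest accrual becomes due.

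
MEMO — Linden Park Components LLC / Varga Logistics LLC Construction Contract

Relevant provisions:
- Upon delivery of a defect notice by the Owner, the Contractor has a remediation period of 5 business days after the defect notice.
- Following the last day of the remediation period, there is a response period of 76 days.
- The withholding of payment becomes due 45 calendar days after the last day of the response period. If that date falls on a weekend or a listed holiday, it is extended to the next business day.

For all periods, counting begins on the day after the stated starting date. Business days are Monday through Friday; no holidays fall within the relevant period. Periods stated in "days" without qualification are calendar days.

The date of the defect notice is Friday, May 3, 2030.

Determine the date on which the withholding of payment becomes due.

Sep 9, 2030

From Friday, May 3, 2030, 5 business days (May 6, May 7, May 8, May 9, May 10, skipping weekends) brings us to Friday, May 10, 2030, which is the last day of the remediation period.
Adding 76 calendar days to May 10, 2030 gives Jul 25, 2030, which is the last day of the response period.
The date on which the withholding of payment becomes due: 45 calendar days after Jul 25, 2030 is Sep 8, 2030. That falls on a Sunday, so it rolls to the next business day, Monday, Sep 9, 2030.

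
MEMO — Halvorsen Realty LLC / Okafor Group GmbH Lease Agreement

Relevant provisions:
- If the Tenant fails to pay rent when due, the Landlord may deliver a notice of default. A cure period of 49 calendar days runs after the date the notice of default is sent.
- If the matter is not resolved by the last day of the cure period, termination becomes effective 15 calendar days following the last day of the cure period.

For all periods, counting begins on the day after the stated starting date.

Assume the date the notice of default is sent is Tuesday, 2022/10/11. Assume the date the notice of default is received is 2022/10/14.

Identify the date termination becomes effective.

Adding 49 calendar days to 2022/10/11 gives 2022/11/29, which is the last day of the cure period.
The date termination becomes effective: 15 calendar days after 2022/11/29 is 2022/12/14.

2022/12/14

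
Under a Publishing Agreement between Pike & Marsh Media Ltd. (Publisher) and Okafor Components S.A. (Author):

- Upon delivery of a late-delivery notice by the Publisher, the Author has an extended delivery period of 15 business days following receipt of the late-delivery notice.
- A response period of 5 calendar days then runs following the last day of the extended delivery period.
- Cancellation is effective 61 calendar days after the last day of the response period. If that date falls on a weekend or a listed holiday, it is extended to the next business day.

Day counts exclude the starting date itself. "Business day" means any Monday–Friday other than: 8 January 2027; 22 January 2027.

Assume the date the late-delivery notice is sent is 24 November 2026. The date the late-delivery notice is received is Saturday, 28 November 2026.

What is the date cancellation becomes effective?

From Saturday, 28 November 2026, 15 business days (Nov 30, Dec 1, Dec 2, Dec 3, …, Dec 16, Dec 17, Dec 18, skipping weekends) brings us to Friday, 18 December 2026, which is the last day of the extended delivery period.
The last day of the response period: 5 calendar days after 18 December 2026 is 23 December 2026.
The date cancellation becomes effective: 61 calendar days after 23 December 2026 is 22 February 2027. 22 February 2027 is a Monday and is not a listed holiday, so no roll-forward applies.

22 February 2027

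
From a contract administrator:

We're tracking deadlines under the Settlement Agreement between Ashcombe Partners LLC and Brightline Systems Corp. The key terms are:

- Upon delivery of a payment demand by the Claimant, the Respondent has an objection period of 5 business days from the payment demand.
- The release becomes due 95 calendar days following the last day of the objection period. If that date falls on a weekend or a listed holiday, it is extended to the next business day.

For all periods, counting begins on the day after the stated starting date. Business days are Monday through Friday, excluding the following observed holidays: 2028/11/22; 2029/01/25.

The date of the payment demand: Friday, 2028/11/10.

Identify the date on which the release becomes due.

2029/02/20

The last day of the objection period: counting 5 business days from Friday, 2028/11/10 (Nov 13, Nov 14, Nov 15, Nov 16, Nov 17, skipping weekends) reaches Friday, 2028/11/17.
The date on which the release becomes due: 2028/11/17 + 95 days = 2029/02/20. 2029/02/20 is a Tuesday and is not a listed holiday, so no roll-forward applies.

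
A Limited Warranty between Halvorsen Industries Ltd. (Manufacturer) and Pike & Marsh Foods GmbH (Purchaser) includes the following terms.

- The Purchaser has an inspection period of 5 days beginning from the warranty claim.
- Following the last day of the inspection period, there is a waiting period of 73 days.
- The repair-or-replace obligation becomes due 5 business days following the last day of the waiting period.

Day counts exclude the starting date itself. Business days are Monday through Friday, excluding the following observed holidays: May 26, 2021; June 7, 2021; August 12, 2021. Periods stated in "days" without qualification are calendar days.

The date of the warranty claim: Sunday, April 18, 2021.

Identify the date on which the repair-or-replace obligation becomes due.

The last day of the inspection period: 5 calendar days after April 18, 2021 is April 23, 2021.
The last day of the waiting period: April 23, 2021 + 73 days = July 5, 2021.
The date on which the repair-or-replace obligation becomes due: 5 business days after Monday, July 5, 2021, skipping weekends — Jul 6, Jul 7, Jul 8, Jul 9, Jul 12 — lands on Monday, July 12, 2021.

July 12, 2021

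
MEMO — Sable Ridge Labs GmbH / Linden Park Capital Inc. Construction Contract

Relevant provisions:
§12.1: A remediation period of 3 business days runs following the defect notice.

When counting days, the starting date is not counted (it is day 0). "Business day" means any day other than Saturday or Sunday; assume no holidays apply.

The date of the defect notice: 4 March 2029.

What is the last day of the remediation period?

7 March 2029

The last day of the remediation period: counting 3 business days from Sunday, 4 March 2029 (Mar 5, Mar 6, Mar 7, skipping weekends) reaches Wednesday, 7 March 2029.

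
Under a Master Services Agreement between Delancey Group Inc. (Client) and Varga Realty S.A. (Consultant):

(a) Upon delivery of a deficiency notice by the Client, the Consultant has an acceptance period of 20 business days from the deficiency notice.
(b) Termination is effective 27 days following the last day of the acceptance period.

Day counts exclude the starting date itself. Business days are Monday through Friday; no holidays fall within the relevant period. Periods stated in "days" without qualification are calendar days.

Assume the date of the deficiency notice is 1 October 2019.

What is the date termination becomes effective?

The last day of the acceptance period: counting 20 business days from Tuesday, 1 October 2019 (Oct 2, Oct 3, Oct 4, Oct 7, …, Oct 25, Oct 28, Oct 29, skipping weekends) reaches Tuesday, 29 October 2019.
The date termination becomes effective: 27 calendar days after 29 October 2019 is 25 November 2019.

25 November 2019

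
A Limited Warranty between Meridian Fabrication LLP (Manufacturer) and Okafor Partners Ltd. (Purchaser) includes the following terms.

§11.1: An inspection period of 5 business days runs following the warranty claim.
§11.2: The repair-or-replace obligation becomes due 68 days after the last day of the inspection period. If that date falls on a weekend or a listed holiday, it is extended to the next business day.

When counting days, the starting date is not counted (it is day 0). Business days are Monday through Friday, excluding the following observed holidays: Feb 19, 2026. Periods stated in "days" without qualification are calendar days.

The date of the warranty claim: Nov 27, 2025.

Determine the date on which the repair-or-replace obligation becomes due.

Feb 10, 2026

The last day of the inspection period: counting 5 business days from Thursday, Nov 27, 2025 (Nov 28, Dec 1, Dec 2, Dec 3, Dec 4, skipping weekends) reaches Thursday, Dec 4, 2025.
The date on which the repair-or-replace obligation becomes due: 68 calendar days after Dec 4, 2025 is Feb 10, 2026. Feb 10, 2026 is a Tuesday and is not a listed holiday, so no roll-forward applies.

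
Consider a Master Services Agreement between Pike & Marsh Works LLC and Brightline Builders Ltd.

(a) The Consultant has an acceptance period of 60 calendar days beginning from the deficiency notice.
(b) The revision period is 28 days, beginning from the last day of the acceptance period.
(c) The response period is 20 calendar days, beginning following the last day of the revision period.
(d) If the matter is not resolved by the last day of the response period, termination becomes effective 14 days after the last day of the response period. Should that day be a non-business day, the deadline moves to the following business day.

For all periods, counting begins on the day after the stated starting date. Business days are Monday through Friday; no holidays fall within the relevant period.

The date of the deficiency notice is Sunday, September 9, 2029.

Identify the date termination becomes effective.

January 9, 2030

The last day of the acceptance period: 60 calendar days after September 9, 2029 is November 8, 2029.
Adding 28 calendar days to November 8, 2029 gives December 6, 2029, which is the last day of the revision period.
Adding 20 calendar days to December 6, 2029 gives December 26, 2029, which is the last day of the response period.
The date termination becomes effective: December 26, 2029 + 14 days = January 9, 2030. January 9, 2030 is a Wednesday, so no roll-forward applies.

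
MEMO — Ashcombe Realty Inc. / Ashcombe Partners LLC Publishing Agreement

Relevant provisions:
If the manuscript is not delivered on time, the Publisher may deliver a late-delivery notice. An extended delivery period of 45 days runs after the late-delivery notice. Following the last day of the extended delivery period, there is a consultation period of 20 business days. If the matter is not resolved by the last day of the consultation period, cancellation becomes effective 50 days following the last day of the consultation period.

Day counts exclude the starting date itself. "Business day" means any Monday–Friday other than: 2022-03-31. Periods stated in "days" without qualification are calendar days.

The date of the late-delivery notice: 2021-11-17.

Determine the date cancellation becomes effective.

2022-03-19

The last day of the extended delivery period: 45 calendar days after 2021-11-17 is 2022-01-01.
From Saturday, 2022-01-01, 20 business days (Jan 3, Jan 4, Jan 5, Jan 6, …, Jan 26, Jan 27, Jan 28, skipping weekends) brings us to Friday, 2022-01-28, which is the last day of the consultation period.
The date cancellation becomes effective: 50 calendar days after 2022-01-28 is 2022-03-19.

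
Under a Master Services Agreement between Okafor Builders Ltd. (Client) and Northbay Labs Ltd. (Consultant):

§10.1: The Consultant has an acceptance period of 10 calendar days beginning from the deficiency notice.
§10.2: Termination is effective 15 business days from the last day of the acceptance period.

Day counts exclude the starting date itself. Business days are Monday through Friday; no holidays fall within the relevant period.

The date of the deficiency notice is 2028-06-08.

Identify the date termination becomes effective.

2028-07-07

The last day of the acceptance period: 2028-06-08 + 10 days = 2028-06-18.
The date termination becomes effective: 15 business days after Sunday, 2028-06-18, skipping weekends — Jun 19, Jun 20, Jun 21, Jun 22, …, Jul 5, Jul 6, Jul 7 — lands on Friday, 2028-07-07.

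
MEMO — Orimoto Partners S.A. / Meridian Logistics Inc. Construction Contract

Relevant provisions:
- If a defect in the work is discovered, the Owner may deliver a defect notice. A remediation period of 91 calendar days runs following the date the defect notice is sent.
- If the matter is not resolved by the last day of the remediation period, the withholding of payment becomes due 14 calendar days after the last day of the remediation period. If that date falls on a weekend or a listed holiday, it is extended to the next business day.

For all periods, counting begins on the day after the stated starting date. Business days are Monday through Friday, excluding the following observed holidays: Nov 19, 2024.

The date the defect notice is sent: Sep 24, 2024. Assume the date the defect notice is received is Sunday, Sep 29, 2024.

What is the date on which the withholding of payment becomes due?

Jan 7, 2025

The last day of the remediation period: Sep 24, 2024 + 91 days = Dec 24, 2024.
The date on which the withholding of payment becomes due: Dec 24, 2024 + 14 days = Jan 7, 2025. Jan 7, 2025 is a Tuesday and is not a listed holiday, so no roll-forward applies.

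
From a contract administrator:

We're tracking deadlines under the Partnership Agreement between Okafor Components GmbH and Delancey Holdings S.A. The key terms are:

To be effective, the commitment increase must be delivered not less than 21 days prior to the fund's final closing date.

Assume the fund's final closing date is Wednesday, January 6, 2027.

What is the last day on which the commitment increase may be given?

December 16, 2026

January 6, 2027 minus 21 days is December 16, 2026.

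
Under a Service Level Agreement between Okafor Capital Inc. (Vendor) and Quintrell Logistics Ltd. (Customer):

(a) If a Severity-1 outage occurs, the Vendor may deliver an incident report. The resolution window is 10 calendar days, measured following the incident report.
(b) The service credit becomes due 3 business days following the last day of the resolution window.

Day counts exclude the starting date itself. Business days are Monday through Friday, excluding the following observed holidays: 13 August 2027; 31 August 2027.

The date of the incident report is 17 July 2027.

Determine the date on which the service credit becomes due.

Adding 10 calendar days to 17 July 2027 gives 27 July 2027, which is the last day of the resolution window.
The date on which the service credit becomes due: 3 business days after Tuesday, 27 July 2027, skipping weekends — Jul 28, Jul 29, Jul 30 — lands on Friday, 30 July 2027.

30 July 2027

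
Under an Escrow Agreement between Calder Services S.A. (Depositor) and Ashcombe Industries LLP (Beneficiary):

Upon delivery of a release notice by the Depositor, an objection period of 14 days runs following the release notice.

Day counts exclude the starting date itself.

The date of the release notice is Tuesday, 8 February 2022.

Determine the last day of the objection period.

The last day of the objection period: 14 calendar days after 8 February 2022 is 22 February 2022.

22 February 2022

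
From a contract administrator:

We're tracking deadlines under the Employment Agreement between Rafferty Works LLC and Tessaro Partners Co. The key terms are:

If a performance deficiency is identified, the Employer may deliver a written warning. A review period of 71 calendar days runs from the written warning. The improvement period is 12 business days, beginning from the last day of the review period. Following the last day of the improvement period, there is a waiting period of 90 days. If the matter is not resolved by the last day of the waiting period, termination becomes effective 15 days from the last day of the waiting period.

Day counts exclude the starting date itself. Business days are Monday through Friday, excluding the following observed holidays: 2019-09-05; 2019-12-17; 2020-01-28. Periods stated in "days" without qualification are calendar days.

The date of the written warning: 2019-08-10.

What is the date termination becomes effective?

The last day of the review period: 2019-08-10 + 71 days = 2019-10-20.
The last day of the improvement period: counting 12 business days from Sunday, 2019-10-20 (Oct 21, Oct 22, Oct 23, Oct 24, …, Nov 1, Nov 4, Nov 5, skipping weekends) reaches Tuesday, 2019-11-05.
Adding 90 calendar days to 2019-11-05 gives 2020-02-03, which is the last day of the waiting period.
The date termination becomes effective: 2020-02-03 + 15 days = 2020-02-18.

2020-02-18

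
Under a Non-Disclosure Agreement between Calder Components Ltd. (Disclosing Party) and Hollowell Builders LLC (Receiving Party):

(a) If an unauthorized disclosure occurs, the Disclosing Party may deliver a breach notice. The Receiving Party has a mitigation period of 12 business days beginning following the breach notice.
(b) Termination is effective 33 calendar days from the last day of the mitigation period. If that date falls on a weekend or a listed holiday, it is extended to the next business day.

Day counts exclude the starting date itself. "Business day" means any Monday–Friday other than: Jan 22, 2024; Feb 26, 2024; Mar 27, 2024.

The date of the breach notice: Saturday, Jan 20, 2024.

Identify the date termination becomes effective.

The last day of the mitigation period: counting 12 business days from Saturday, Jan 20, 2024 (Jan 23, Jan 24, Jan 25, Jan 26, …, Feb 5, Feb 6, Feb 7, skipping weekends and the listed holiday on Jan 22) reaches Wednesday, Feb 7, 2024.
The date termination becomes effective: Feb 7, 2024 + 33 days = Mar 11, 2024. Mar 11, 2024 is a Monday and is not a listed holiday, so no roll-forward applies.

Mar 11, 2024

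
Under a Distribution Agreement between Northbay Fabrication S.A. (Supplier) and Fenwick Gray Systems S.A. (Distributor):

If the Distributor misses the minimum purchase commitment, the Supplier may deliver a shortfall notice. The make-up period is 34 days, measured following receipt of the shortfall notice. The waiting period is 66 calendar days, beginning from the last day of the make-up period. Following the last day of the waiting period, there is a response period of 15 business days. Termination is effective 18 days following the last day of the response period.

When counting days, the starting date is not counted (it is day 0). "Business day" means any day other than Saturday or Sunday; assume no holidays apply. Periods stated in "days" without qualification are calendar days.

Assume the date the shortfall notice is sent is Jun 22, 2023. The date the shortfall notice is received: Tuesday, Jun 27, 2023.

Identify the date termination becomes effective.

The last day of the make-up period: 34 calendar days after Jun 27, 2023 is Jul 31, 2023.
The last day of the waiting period: Jul 31, 2023 + 66 days = Oct 5, 2023.
From Thursday, Oct 5, 2023, 15 business days (Oct 6, Oct 9, Oct 10, Oct 11, …, Oct 24, Oct 25, Oct 26, skipping weekends) brings us to Thursday, Oct 26, 2023, which is the last day of the response period.
The date termination becomes effective: 18 calendar days after Oct 26, 2023 is Nov 13, 2023.

Nov 13, 2023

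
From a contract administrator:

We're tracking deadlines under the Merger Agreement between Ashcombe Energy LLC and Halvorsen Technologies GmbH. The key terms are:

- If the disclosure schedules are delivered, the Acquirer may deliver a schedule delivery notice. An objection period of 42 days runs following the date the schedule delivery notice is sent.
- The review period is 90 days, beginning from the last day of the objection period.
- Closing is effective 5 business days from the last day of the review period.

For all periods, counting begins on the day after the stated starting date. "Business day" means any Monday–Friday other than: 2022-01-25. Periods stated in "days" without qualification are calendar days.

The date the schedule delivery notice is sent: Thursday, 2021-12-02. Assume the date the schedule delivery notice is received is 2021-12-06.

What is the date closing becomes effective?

2022-04-20

The last day of the objection period: 42 calendar days after 2021-12-02 is 2022-01-13.
The last day of the review period: 90 calendar days after 2022-01-13 is 2022-04-13.
The date closing becomes effective: counting 5 business days from Wednesday, 2022-04-13 (Apr 14, Apr 15, Apr 18, Apr 19, Apr 20, skipping weekends) reaches Wednesday, 2022-04-20.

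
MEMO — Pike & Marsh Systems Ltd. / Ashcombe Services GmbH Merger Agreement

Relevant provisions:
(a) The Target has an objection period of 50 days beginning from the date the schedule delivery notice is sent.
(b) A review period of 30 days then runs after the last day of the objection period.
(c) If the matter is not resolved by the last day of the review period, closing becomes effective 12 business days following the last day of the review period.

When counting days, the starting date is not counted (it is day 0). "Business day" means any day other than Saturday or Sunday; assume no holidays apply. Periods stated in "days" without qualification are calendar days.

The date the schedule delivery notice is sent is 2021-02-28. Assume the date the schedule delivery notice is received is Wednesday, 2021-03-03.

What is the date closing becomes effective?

The last day of the objection period: 2021-02-28 + 50 days = 2021-04-19.
The last day of the review period: 2021-04-19 + 30 days = 2021-05-19.
The date closing becomes effective: 12 business days after Wednesday, 2021-05-19, skipping weekends — May 20, May 21, May 24, May 25, …, Jun 2, Jun 3, Jun 4 — lands on Friday, 2021-06-04.

2021-06-04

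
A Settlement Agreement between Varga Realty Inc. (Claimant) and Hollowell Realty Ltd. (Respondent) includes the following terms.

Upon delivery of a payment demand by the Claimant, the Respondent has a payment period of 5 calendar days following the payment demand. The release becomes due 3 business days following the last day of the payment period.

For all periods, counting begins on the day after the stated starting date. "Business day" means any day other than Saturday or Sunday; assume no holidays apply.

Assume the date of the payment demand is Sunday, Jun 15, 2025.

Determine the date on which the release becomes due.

Jun 25, 2025

The last day of the payment period: 5 calendar days after Jun 15, 2025 is Jun 20, 2025.
The date on which the release becomes due: 3 business days after Friday, Jun 20, 2025, skipping weekends — Jun 23, Jun 24, Jun 25 — lands on Wednesday, Jun 25, 2025.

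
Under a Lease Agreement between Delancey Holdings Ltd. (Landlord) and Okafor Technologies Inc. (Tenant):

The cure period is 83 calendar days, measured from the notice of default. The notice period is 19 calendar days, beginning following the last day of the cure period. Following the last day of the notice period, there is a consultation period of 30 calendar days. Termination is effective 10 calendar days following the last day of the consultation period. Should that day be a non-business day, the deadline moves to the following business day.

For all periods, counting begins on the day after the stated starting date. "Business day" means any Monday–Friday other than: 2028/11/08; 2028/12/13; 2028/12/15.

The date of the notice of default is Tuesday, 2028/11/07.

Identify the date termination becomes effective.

2029/03/29

Adding 83 calendar days to 2028/11/07 gives 2029/01/29, which is the last day of the cure period.
The last day of the notice period: 2029/01/29 + 19 days = 2029/02/17.
Adding 30 calendar days to 2029/02/17 gives 2029/03/19, which is the last day of the consultation period.
Adding 10 calendar days to 2029/03/19 gives 2029/03/29, which is the date termination becomes effective. 2029/03/29 is a Thursday and is not a listed holiday, so no roll-forward applies.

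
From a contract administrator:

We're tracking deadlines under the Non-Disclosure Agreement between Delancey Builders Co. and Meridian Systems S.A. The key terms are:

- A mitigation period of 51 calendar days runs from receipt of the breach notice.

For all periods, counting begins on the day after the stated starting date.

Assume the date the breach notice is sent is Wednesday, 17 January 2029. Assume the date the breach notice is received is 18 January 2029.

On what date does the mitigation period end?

10 March 2029

The last day of the mitigation period: 51 calendar days after 18 January 2029 is 10 March 2029.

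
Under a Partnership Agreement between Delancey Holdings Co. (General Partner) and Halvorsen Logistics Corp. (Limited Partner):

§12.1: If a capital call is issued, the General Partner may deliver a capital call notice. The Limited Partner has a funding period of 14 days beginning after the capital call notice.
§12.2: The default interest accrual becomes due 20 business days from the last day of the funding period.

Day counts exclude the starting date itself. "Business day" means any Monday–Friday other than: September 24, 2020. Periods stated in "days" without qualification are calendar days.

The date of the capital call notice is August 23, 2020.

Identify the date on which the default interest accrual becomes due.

October 5, 2020

Adding 14 calendar days to August 23, 2020 gives September 6, 2020, which is the last day of the funding period.
The date on which the default interest accrual becomes due: 20 business days after Sunday, September 6, 2020, skipping weekends and the listed holiday on Sep 24 — Sep 7, Sep 8, Sep 9, Sep 10, …, Oct 1, Oct 2, Oct 5 — lands on Monday, October 5, 2020.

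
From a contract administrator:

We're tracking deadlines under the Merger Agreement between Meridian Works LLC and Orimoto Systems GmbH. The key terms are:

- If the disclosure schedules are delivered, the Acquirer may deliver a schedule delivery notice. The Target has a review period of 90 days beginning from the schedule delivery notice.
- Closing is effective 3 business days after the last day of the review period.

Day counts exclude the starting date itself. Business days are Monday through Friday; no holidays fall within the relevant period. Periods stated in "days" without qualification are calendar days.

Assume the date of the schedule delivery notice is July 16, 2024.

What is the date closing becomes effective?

The last day of the review period: July 16, 2024 + 90 days = October 14, 2024.
The date closing becomes effective: 3 business days after Monday, October 14, 2024, skipping weekends — Oct 15, Oct 16, Oct 17 — lands on Thursday, October 17, 2024.

October 17, 2024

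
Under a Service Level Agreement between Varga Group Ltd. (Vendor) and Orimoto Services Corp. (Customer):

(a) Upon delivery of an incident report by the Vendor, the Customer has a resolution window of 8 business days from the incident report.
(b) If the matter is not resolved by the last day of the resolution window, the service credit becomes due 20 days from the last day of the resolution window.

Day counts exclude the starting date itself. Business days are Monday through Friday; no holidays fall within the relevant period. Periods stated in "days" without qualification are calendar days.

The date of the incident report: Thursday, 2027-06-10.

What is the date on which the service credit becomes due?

From Thursday, 2027-06-10, 8 business days (Jun 11, Jun 14, Jun 15, Jun 16, Jun 17, Jun 18, Jun 21, Jun 22, skipping weekends) brings us to Tuesday, 2027-06-22, which is the last day of the resolution window.
The date on which the service credit becomes due: 20 calendar days after 2027-06-22 is 2027-07-12.

2027-07-12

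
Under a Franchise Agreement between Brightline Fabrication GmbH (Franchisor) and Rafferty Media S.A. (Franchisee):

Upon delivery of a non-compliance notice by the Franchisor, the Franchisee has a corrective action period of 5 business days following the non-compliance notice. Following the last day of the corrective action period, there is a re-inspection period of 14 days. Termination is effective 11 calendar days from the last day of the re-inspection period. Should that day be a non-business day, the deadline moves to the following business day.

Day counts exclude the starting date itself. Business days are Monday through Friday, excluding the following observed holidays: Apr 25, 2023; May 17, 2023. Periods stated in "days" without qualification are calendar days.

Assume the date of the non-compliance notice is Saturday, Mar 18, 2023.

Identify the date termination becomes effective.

Apr 18, 2023

The last day of the corrective action period: 5 business days after Saturday, Mar 18, 2023, skipping weekends — Mar 20, Mar 21, Mar 22, Mar 23, Mar 24 — lands on Friday, Mar 24, 2023.
Adding 14 calendar days to Mar 24, 2023 gives Apr 7, 2023, which is the last day of the re-inspection period.
Adding 11 calendar days to Apr 7, 2023 gives Apr 18, 2023, which is the date termination becomes effective. Apr 18, 2023 is a Tuesday and is not a listed holiday, so no roll-forward applies.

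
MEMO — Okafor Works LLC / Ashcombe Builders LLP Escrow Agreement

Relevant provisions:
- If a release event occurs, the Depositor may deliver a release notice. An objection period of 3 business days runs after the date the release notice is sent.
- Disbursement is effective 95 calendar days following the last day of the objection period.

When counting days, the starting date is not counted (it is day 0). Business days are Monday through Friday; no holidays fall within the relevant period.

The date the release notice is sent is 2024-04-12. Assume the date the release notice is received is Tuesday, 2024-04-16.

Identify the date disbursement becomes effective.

The last day of the objection period: 3 business days after Friday, 2024-04-12, skipping weekends — Apr 15, Apr 16, Apr 17 — lands on Wednesday, 2024-04-17.
Adding 95 calendar days to 2024-04-17 gives 2024-07-21, which is the date disbursement becomes effective.

2024-07-21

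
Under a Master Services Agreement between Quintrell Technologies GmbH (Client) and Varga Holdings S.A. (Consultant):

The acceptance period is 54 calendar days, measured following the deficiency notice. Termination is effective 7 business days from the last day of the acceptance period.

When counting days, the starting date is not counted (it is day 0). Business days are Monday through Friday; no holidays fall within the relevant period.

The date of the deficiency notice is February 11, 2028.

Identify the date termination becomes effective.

April 14, 2028

The last day of the acceptance period: 54 calendar days after February 11, 2028 is April 5, 2028.
From Wednesday, April 5, 2028, 7 business days (Apr 6, Apr 7, Apr 10, Apr 11, Apr 12, Apr 13, Apr 14, skipping weekends) brings us to Friday, April 14, 2028, which is the date termination becomes effective.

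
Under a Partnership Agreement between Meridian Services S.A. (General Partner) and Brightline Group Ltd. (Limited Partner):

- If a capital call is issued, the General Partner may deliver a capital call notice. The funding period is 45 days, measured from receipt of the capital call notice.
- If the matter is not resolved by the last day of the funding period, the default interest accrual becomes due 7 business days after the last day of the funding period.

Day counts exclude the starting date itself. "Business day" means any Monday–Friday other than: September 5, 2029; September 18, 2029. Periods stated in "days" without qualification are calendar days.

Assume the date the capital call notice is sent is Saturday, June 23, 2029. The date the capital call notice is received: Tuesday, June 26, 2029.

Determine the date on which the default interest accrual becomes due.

August 21, 2029

The last day of the funding period: 45 calendar days after June 26, 2029 is August 10, 2029.
The date on which the default interest accrual becomes due: counting 7 business days from Friday, August 10, 2029 (Aug 13, Aug 14, Aug 15, Aug 16, Aug 17, Aug 20, Aug 21, skipping weekends) reaches Tuesday, August 21, 2029.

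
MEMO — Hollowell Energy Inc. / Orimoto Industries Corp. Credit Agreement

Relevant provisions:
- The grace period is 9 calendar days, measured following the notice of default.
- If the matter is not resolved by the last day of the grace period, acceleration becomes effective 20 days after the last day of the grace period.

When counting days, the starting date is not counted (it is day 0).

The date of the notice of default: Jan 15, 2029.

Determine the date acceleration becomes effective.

Feb 13, 2029

The last day of the grace period: Jan 15, 2029 + 9 days = Jan 24, 2029.
Adding 20 calendar days to Jan 24, 2029 gives Feb 13, 2029, which is the date acceleration becomes effective.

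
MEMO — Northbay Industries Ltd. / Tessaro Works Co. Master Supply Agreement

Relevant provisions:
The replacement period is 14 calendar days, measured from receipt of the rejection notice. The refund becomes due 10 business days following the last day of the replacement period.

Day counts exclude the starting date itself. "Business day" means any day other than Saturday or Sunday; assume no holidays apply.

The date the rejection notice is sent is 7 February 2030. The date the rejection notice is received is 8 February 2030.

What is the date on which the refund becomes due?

The last day of the replacement period: 14 calendar days after 8 February 2030 is 22 February 2030.
From Friday, 22 February 2030, 10 business days (Feb 25, Feb 26, Feb 27, Feb 28, Mar 1, Mar 4, Mar 5, Mar 6, Mar 7, Mar 8, skipping weekends) brings us to Friday, 8 March 2030, which is the date on which the refund becomes due.

8 March 2030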